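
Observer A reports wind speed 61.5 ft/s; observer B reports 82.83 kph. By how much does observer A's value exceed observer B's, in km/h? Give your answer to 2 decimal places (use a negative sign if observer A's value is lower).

observer A: 61.5 ft/s = 67.4827 km/h.
Difference: 67.4827 − 82.8300 = -15.35 km/h.

-15.35 km/h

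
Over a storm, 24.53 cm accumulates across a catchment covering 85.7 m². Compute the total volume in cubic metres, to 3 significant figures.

Depth: 24.53 cm × 10 = 245.3 mm.
1 mm over 1 m² is 1 L, so volume = 245.3 × 85.7 = 21022.21 L = 21.0 m³.

21.0 cubic metres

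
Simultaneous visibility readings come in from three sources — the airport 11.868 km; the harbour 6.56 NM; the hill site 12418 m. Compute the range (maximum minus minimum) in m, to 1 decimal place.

550.0 m

the airport: 11.868 km = 11868.000 m.
the harbour: 6.56 nmi = 12149.120 m.
Spread: 12418.000 − 11868.000 = 550.0 m.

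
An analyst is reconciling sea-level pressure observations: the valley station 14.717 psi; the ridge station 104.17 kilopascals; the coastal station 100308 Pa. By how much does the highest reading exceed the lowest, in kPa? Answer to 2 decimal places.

the valley station: 14.717 psi = 101.4701 kPa.
the coastal station: 100308 Pa = 100.3080 kPa.
Spread: 104.1700 − 100.3080 = 3.86 kPa.

3.86 kPa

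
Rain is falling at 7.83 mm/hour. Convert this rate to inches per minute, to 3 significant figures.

7.83 mm/hour × 0.0393701 in/mm × 0.0166667 hour/minute = 0.00514 in/minute.

0.00514 in/minute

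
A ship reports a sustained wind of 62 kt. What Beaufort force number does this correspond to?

62 kt lies in the Beaufort 11 band (violent storm, 56–63 kt).

Beaufort force 11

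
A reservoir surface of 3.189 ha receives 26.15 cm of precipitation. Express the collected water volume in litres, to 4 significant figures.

8339000 litres

Depth: 26.15 cm × 10 = 261.5 mm.
Area: 3.189 ha = 31890 m².
1 mm over 1 m² is 1 L, so volume = 261.5 × 31890 = 8339235 L ≈ 8339000 L.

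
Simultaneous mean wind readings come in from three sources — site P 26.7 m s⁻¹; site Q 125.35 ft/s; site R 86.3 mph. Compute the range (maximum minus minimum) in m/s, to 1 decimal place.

11.9 m/s

site Q: 125.35 ft/s = 38.207 m/s.
site R: 86.3 mph = 38.580 m/s.
Spread: 38.580 − 26.700 = 11.9 m/s.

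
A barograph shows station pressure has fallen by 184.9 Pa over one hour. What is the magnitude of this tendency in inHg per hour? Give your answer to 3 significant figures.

0.0546 inHg per hour

184.9 Pa / 1 h × 0.0002953 inHg/Pa = 0.0546 inHg/h.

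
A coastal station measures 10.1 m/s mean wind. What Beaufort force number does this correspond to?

Beaufort force 5

10.1 m/s lies in the Beaufort 5 band (fresh breeze, 8.0–10.7 m/s).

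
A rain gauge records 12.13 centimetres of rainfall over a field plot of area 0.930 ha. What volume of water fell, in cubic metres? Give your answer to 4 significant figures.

1128 cubic metres

Depth: 12.13 cm × 10 = 121.3 mm.
Area: 0.930 ha = 9300 m².
1 mm over 1 m² is 1 L, so volume = 121.3 × 9300 = 1128090 L = 1128 m³.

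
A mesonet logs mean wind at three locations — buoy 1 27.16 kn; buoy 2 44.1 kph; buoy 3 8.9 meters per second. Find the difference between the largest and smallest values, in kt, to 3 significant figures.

9.86 kt

buoy 2: 44.1 km/h = 23.8121 kt.
buoy 3: 8.9 m/s = 17.3002 kt.
Spread: 27.1600 − 17.3002 = 9.86 kt.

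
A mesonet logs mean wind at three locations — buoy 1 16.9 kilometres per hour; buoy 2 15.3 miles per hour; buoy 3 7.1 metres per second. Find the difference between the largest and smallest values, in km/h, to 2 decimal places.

buoy 2: 15.3 mph = 24.6230 km/h.
buoy 3: 7.1 m/s = 25.5600 km/h.
Spread: 25.5600 − 16.9000 = 8.66 km/h.

8.66 km/h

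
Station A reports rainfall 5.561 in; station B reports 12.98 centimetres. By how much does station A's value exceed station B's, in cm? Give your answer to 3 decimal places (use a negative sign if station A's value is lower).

station A: 5.561 in = 14.12494 cm.
Difference: 14.12494 − 12.98000 = 1.145 cm.

1.145 cm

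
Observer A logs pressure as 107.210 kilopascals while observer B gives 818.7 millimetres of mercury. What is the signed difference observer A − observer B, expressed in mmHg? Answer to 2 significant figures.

observer A: 107.210 kPa = 804.14 mmHg.
Difference: 804.14 − 818.70 = -15 mmHg.

-15 mmHg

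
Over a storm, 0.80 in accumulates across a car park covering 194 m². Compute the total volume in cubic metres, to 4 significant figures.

3.942 cubic metres

Depth: 0.80 in × 25.4 = 20.32 mm.
1 mm over 1 m² is 1 L, so volume = 20.32 × 194 = 3942.08 L = 3.942 m³.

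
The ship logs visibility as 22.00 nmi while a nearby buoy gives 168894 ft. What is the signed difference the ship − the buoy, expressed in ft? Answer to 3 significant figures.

the ship: 22.00 nmi = 133674.54 ft.
Difference: 133674.54 − 168894.00 = -35200 ft.

-35200 ft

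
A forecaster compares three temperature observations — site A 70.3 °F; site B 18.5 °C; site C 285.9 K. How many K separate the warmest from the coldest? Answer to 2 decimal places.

site A: 70.3 °F = 21.278 °C.
site C: 285.9 K = 12.750 °C.
Spread: 21.278 − 12.750 = 8.528 °C.

8.53 K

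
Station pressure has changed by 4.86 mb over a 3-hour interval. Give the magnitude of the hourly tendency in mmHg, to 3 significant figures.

4.86 mb / 3 h × 0.750062 mmHg/mb = 1.22 mmHg/h.

1.22 mmHg per hour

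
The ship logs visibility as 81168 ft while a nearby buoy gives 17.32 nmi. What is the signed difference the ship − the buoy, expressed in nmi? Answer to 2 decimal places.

-3.96 nmi

the ship: 81168 ft = 13.3585 nmi.
Difference: 13.3585 − 17.3200 = -3.96 nmi.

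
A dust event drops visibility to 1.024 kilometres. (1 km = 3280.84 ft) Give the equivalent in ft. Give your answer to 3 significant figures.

1 km = 3280.84 ft, so 1.024 × 3280.84 = 3360 ft.

3360 ft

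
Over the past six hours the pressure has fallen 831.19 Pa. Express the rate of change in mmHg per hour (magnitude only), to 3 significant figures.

1.04 mmHg per hour

831.19 Pa / 6 h × 0.00750062 mmHg/Pa = 1.04 mmHg/h.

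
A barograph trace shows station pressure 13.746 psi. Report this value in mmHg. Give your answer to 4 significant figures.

1 psi = 51.7149 mmHg, so 13.746 × 51.7149 = 710.9 mmHg.

710.9 mmHg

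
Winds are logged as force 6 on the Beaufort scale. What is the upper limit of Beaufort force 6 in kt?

Beaufort 6 (strong breeze) spans 22–27 knots.

27 kt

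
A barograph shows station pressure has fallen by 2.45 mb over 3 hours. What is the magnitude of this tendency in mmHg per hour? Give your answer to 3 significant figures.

2.45 mb / 3 h × 0.750062 mmHg/mb = 0.613 mmHg/h.

0.613 mmHg per hour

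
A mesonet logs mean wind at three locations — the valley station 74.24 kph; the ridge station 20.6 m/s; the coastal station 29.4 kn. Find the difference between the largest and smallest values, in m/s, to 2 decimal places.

5.50 m/s

the valley station: 74.24 km/h = 20.6222 m/s.
the coastal station: 29.4 kt = 15.1247 m/s.
Spread: 20.6222 − 15.1247 = 5.50 m/s.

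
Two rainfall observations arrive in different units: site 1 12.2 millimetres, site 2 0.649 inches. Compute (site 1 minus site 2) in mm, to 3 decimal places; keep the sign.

-4.285 mm

site 2: 0.649 in = 16.48460 mm.
Difference: 12.20000 − 16.48460 = -4.285 mm.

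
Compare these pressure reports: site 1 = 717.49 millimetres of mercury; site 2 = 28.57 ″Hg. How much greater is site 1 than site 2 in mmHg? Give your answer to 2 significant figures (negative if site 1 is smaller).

site 2: 28.57 inHg = 725.678 mmHg.
Difference: 717.490 − 725.678 = -8.2 mmHg.

-8.2 mmHg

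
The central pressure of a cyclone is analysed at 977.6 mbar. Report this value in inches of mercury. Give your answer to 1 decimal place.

1 mb = 0.02953 inHg, so 977.6 × 0.02953 = 28.9 inHg.

28.9 inHg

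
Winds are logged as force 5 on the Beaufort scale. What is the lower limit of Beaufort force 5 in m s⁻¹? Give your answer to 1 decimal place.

Beaufort 5 (fresh breeze) spans 8.0–10.7 m/s.

8.0 m/s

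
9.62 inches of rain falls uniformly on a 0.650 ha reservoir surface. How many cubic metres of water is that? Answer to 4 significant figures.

1588 cubic metres

Depth: 9.62 in × 25.4 = 244.348 mm.
Area: 0.650 ha = 6500 m².
1 mm over 1 m² is 1 L, so volume = 244.348 × 6500 = 1588262 L = 1588 m³.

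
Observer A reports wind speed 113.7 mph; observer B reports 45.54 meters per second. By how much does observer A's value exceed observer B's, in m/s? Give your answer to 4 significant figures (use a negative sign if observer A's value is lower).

5.288 m/s

observer A: 113.7 mph = 50.82845 m/s.
Difference: 50.82845 − 45.54000 = 5.288 m/s.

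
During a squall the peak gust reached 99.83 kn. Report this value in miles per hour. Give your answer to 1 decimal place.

1 kt = 1.15078 mph, so 99.83 × 1.15078 = 114.9 mph.

114.9 mph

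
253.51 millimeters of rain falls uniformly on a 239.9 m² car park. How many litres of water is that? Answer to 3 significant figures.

60800 litres

1 mm over 1 m² is 1 L, so volume = 253.51 × 239.9 = 60817.049 L ≈ 60800 L.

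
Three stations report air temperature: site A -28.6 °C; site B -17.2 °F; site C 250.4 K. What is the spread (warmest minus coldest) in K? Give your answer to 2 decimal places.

site B: -17.2 °F = -27.333 °C.
site C: 250.4 K = -22.750 °C.
Spread: (-22.750) − (-28.600) = 5.850 °C.

5.85 K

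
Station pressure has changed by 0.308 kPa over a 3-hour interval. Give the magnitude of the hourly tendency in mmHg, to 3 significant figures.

0.308 kPa / 3 h × 7.50062 mmHg/kPa = 0.770 mmHg/h.

0.770 mmHg per hour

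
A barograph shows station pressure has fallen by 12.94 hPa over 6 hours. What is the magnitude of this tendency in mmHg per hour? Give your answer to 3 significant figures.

12.94 hPa / 6 h × 0.750062 mmHg/hPa = 1.62 mmHg/h.

1.62 mmHg per hour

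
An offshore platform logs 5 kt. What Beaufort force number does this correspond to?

Beaufort force 2

5 kt lies in the Beaufort 2 band (light breeze, 4–6 kt).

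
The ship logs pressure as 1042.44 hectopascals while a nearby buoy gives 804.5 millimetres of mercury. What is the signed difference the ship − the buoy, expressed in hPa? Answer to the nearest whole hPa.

the buoy: 804.5 mmHg = 1072.58 hPa.
Difference: 1042.44 − 1072.58 = -30 hPa.

-30 hPa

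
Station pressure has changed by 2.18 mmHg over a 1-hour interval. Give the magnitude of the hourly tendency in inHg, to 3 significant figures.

2.18 mmHg / 1 h × 0.0393701 inHg/mmHg = 0.0858 inHg/h.

0.0858 inHg per hour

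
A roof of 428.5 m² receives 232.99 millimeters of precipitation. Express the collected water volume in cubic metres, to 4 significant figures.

99.84 cubic metres

1 mm over 1 m² is 1 L, so volume = 232.99 × 428.5 = 99836.215 L = 99.84 m³.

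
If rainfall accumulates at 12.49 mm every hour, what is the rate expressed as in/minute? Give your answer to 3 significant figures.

0.00820 in/minute

12.49 mm/hour × 0.0393701 in/mm × 0.0166667 hour/minute = 0.00820 in/minute.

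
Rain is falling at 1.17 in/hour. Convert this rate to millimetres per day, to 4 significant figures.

713.2 mm/day

1.17 in/hour × 25.4 mm/in × 24 hour/day = 713.2 mm/day.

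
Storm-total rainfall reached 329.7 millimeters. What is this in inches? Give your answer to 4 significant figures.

1 mm = 0.0393701 in, so 329.7 × 0.0393701 = 12.98 in.

12.98 in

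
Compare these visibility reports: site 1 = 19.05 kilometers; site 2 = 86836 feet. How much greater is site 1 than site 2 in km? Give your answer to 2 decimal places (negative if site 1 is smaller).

site 2: 86836 ft = 26.4676 km.
Difference: 19.0500 − 26.4676 = -7.42 km.

-7.42 km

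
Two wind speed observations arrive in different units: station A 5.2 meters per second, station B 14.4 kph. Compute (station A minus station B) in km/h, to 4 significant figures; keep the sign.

station A: 5.2 m/s = 18.72000 km/h.
Difference: 18.72000 − 14.40000 = 4.320 km/h.

4.320 km/h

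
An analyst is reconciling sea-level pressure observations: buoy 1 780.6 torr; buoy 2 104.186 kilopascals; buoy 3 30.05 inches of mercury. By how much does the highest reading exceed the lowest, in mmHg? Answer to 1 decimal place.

buoy 2: 104.186 kPa = 781.459 mmHg.
buoy 3: 30.05 inHg = 763.270 mmHg.
Spread: 781.459 − 763.270 = 18.2 mmHg.

18.2 mmHg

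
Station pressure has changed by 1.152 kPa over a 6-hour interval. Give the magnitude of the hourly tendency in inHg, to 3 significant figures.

0.0567 inHg per hour

1.152 kPa / 6 h × 0.2953 inHg/kPa = 0.0567 inHg/h.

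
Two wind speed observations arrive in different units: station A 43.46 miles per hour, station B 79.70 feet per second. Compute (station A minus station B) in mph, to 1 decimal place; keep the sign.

station B: 79.70 ft/s = 54.341 mph.
Difference: 43.460 − 54.341 = -10.9 mph.

-10.9 mph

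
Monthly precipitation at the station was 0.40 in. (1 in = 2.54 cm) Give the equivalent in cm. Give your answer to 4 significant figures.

1 in = 2.54 cm, so 0.40 × 2.54 = 1.016 cm.

1.016 cm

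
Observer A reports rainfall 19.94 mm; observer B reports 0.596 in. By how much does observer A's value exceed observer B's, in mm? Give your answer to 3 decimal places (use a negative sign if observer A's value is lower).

observer B: 0.596 in = 15.13840 mm.
Difference: 19.94000 − 15.13840 = 4.802 mm.

4.802 mm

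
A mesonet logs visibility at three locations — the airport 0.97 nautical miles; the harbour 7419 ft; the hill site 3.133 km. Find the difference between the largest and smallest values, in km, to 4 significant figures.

the airport: 0.97 nmi = 1.79644 km.
the harbour: 7419 ft = 2.26131 km.
Spread: 3.13300 − 1.79644 = 1.337 km.

1.337 km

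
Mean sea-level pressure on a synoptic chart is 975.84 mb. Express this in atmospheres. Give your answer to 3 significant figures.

1 mb = 0.000986923 atm, so 975.84 × 0.000986923 = 0.963 atm.

0.963 atm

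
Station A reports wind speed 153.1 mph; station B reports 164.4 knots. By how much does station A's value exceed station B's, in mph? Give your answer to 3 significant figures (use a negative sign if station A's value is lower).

station B: 164.4 kt = 189.188 mph.
Difference: 153.100 − 189.188 = -36.1 mph.

-36.1 mph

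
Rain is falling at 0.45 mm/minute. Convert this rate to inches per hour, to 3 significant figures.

0.45 mm/minute × 0.0393701 in/mm × 60 minute/hour = 1.06 in/hour.

1.06 in/hour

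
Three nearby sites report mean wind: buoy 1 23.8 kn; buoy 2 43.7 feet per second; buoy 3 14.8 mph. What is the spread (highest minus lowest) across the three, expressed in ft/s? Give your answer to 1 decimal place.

22.0 ft/s

buoy 1: 23.8 kt = 40.170 ft/s.
buoy 3: 14.8 mph = 21.707 ft/s.
Spread: 43.700 − 21.707 = 22.0 ft/s.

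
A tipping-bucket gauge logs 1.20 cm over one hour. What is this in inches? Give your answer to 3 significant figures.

0.472 in

1 cm = 0.393701 in, so 1.20 × 0.393701 = 0.472 in.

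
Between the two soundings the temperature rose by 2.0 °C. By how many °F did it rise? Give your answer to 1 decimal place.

A change of 1 °C equals a change of 1.8 °F: Δ°F = 2.0 × 1.8 = 3.6 °F.

3.6 °F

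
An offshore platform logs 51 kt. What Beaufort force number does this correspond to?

51 kt lies in the Beaufort 10 band (storm, 48–55 kt).

Beaufort force 10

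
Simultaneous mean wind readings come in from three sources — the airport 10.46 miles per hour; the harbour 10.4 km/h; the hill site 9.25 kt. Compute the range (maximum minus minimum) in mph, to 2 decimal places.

the harbour: 10.4 km/h = 6.4623 mph.
the hill site: 9.25 kt = 10.6447 mph.
Spread: 10.6447 − 6.4623 = 4.18 mph.

4.18 mph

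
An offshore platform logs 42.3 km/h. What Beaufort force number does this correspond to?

42.3 km/h = 11.8 m/s, which is Beaufort 6 (strong breeze, 10.8–13.8 m/s).

Beaufort force 6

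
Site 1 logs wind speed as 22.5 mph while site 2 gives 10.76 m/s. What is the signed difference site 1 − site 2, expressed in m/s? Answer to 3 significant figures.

-0.702 m/s

site 1: 22.5 mph = 10.05840 m/s.
Difference: 10.05840 − 10.76000 = -0.702 m/s.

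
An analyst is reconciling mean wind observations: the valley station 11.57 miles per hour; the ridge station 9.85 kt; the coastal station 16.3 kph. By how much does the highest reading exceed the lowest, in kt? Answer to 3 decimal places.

the valley station: 11.57 mph = 10.05406 kt.
the coastal station: 16.3 km/h = 8.80130 kt.
Spread: 10.05406 − 8.80130 = 1.253 kt.

1.253 kt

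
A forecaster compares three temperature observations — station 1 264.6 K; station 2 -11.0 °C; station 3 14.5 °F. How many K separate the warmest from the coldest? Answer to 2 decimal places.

station 1: 264.6 K = -8.550 °C.
station 3: 14.5 °F = -9.722 °C.
Spread: (-8.550) − (-11.000) = 2.450 °C.

2.45 K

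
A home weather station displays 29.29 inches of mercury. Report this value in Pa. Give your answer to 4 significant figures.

99190 Pa

1 inHg = 3386.39 Pa, so 29.29 × 3386.39 = 99190 Pa.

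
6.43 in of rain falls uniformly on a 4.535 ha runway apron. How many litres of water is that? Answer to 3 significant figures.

Depth: 6.43 in × 25.4 = 163.322 mm.
Area: 4.535 ha = 45350 m².
1 mm over 1 m² is 1 L, so volume = 163.322 × 45350 = 7406652.7 L ≈ 7410000 L.

7410000 litres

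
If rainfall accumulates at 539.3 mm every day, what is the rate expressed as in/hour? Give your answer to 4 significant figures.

0.8847 in/hour

539.3 mm/day × 0.0393701 in/mm × 0.0416667 day/hour = 0.8847 in/hour.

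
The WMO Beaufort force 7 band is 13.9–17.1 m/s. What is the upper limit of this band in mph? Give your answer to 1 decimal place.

38.3 mph

13.9–17.1 m/s × 2.237 = 31.1–38.3 mph.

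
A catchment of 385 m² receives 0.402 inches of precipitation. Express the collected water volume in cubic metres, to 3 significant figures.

3.93 cubic metres

Depth: 0.402 in × 25.4 = 10.2108 mm.
1 mm over 1 m² is 1 L, so volume = 10.2108 × 385 = 3931.158 L = 3.93 m³.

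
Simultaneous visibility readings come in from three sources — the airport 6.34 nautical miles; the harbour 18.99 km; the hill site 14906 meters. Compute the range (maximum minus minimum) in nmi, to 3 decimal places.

3.914 nmi

the harbour: 18.99 km = 10.25378 nmi.
the hill site: 14906 m = 8.04860 nmi.
Spread: 10.25378 − 6.34000 = 3.914 nmi.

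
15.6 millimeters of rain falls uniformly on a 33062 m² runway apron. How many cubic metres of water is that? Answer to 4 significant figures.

515.8 cubic metres

1 mm over 1 m² is 1 L, so volume = 15.6 × 33062 = 515767.2 L = 515.8 m³.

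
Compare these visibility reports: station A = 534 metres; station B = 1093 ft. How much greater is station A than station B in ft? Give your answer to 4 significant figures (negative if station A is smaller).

station A: 534 m = 1751.969 ft.
Difference: 1751.969 − 1093.000 = 659.0 ft.

659.0 ft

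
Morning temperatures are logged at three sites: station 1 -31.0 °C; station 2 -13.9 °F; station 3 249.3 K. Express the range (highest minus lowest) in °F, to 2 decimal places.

station 2: -13.9 °F = -25.500 °C.
station 3: 249.3 K = -23.850 °C.
Spread: (-23.850) − (-31.000) = 7.150 °C = 12.87 °F.

12.87 °F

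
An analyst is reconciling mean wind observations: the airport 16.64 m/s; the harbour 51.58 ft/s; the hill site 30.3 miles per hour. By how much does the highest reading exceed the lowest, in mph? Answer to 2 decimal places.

6.92 mph

the airport: 16.64 m/s = 37.2226 mph.
the harbour: 51.58 ft/s = 35.1682 mph.
Spread: 37.2226 − 30.3000 = 6.92 mph.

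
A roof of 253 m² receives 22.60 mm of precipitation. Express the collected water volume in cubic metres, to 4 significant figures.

5.718 cubic metres

1 mm over 1 m² is 1 L, so volume = 22.6 × 253 = 5717.8 L = 5.718 m³.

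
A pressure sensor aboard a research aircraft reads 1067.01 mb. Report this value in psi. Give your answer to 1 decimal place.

15.5 psi

1 mb = 0.0145038 psi, so 1067.01 × 0.0145038 = 15.5 psi.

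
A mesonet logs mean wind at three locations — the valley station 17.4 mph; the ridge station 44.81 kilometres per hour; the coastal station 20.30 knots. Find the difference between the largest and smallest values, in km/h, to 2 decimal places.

the valley station: 17.4 mph = 28.0026 km/h.
the coastal station: 20.30 kt = 37.5956 km/h.
Spread: 44.8100 − 28.0026 = 16.81 km/h.

16.81 km/h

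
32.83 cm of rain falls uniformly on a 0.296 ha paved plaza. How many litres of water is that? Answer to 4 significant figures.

971800 litres

Depth: 32.83 cm × 10 = 328.3 mm.
Area: 0.296 ha = 2960 m².
1 mm over 1 m² is 1 L, so volume = 328.3 × 2960 = 971768 L ≈ 971800 L.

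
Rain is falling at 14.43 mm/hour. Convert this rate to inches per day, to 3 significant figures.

13.6 in/day

14.43 mm/hour × 0.0393701 in/mm × 24 hour/day = 13.6 in/day.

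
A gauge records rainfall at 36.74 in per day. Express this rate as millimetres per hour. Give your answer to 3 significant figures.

36.74 in/day × 25.4 mm/in × 0.0416667 day/hour = 38.9 mm/hour.

38.9 mm/hour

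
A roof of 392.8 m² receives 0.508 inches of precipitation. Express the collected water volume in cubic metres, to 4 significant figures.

5.068 cubic metres

Depth: 0.508 in × 25.4 = 12.9032 mm.
1 mm over 1 m² is 1 L, so volume = 12.9032 × 392.8 = 5068.377 L = 5.068 m³.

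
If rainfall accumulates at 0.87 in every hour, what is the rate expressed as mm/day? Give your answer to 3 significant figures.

530 mm/day

0.87 in/hour × 25.4 mm/in × 24 hour/day = 530 mm/day.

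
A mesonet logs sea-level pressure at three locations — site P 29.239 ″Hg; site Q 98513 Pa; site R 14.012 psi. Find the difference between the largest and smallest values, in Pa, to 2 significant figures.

site P: 29.239 inHg = 99014.63 Pa.
site R: 14.012 psi = 96609.34 Pa.
Spread: 99014.63 − 96609.34 = 2400 Pa.

2400 Pa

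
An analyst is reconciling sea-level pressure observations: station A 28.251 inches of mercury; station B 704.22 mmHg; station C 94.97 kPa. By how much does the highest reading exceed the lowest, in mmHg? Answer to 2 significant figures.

station A: 28.251 inHg = 717.58 mmHg.
station C: 94.97 kPa = 712.33 mmHg.
Spread: 717.58 − 704.22 = 13 mmHg.

13 mmHg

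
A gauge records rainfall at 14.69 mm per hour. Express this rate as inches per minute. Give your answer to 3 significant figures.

14.69 mm/hour × 0.0393701 in/mm × 0.0166667 hour/minute = 0.00964 in/minute.

0.00964 in/minute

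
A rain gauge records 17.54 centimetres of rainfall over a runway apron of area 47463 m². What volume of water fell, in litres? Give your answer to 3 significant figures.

Depth: 17.54 cm × 10 = 175.4 mm.
1 mm over 1 m² is 1 L, so volume = 175.4 × 47463 = 8325010.2 L ≈ 8330000 L.

8330000 litres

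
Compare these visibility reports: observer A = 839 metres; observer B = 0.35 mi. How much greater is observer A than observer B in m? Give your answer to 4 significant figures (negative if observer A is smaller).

275.7 m

observer B: 0.35 SM = 563.270 m.
Difference: 839.000 − 563.270 = 275.7 m.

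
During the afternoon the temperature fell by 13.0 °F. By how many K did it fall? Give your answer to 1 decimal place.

A change of 1 °C equals a change of 1.8 °F: ΔK = 13.0 × 0.5556 = 7.2 K.

7.2 K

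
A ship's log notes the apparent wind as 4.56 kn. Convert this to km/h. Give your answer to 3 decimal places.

8.445 km/h

1 kt = 1.852 km/h, so 4.56 × 1.852 = 8.445 km/h.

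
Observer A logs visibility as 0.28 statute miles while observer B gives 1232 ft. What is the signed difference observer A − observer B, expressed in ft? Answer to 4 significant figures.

observer A: 0.28 SM = 1478.400 ft.
Difference: 1478.400 − 1232.000 = 246.4 ft.

246.4 ft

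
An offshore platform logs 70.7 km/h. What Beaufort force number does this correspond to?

70.7 km/h = 19.6 m/s, which is Beaufort 8 (gale, 17.2–20.7 m/s).

Beaufort force 8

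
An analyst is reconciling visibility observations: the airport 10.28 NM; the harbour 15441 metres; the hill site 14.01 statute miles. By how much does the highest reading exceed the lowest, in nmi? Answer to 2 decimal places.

3.84 nmi

the harbour: 15441 m = 8.3375 nmi.
the hill site: 14.01 SM = 12.1744 nmi.
Spread: 12.1744 − 8.3375 = 3.84 nmi.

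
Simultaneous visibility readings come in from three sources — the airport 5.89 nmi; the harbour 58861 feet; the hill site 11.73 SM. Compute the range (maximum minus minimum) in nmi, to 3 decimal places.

the harbour: 58861 ft = 9.68727 nmi.
the hill site: 11.73 SM = 10.19309 nmi.
Spread: 10.19309 − 5.89000 = 4.303 nmi.

4.303 nmi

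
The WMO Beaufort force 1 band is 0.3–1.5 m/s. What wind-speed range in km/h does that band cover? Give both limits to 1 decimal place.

0.3–1.5 m/s × 3.6 = 1.1–5.4 km/h.

1.1 to 5.4 km/h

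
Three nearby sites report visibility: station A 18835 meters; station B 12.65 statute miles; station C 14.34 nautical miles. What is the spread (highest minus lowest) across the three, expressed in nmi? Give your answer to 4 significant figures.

station A: 18835 m = 10.17009 nmi.
station B: 12.65 SM = 10.99255 nmi.
Spread: 14.34000 − 10.17009 = 4.170 nmi.

4.170 nmi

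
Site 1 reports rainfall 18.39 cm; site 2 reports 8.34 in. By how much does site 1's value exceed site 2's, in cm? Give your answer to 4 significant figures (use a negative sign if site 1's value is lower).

site 2: 8.34 in = 21.18360 cm.
Difference: 18.39000 − 21.18360 = -2.794 cm.

-2.794 cm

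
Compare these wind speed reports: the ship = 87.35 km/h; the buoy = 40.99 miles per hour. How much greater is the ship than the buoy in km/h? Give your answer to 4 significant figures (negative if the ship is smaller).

the buoy: 40.99 mph = 65.9670 km/h.
Difference: 87.3500 − 65.9670 = 21.38 km/h.

21.38 km/h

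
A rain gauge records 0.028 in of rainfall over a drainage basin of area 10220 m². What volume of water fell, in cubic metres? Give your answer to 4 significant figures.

Depth: 0.028 in × 25.4 = 0.7112 mm.
1 mm over 1 m² is 1 L, so volume = 0.7112 × 10220 = 7268.464 L = 7.268 m³.

7.268 cubic metres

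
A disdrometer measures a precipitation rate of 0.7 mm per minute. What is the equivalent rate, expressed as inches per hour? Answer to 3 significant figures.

1.65 in/hour

0.7 mm/minute × 0.0393701 in/mm × 60 minute/hour = 1.65 in/hour.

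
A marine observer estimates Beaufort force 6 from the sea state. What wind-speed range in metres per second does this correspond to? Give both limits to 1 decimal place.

10.8 to 13.8 m/s

Beaufort 6 (strong breeze) spans 10.8–13.8 m/s.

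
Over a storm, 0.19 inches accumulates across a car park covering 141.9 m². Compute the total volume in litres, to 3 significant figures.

Depth: 0.19 in × 25.4 = 4.826 mm.
1 mm over 1 m² is 1 L, so volume = 4.826 × 141.9 = 684.8094 L ≈ 685 L.

685 litres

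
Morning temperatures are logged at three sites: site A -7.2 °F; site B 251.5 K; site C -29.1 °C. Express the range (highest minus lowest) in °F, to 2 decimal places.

site A: -7.2 °F = -21.778 °C.
site B: 251.5 K = -21.650 °C.
Spread: (-21.650) − (-29.100) = 7.450 °C = 13.41 °F.

13.41 °F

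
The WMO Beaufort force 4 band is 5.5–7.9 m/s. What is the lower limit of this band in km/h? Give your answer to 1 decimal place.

19.8 km/h

5.5–7.9 m/s × 3.6 = 19.8–28.4 km/h.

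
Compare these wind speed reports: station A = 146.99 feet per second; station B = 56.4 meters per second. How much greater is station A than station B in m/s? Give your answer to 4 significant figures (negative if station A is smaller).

-11.60 m/s

station A: 146.99 ft/s = 44.8026 m/s.
Difference: 44.8026 − 56.4000 = -11.60 m/s.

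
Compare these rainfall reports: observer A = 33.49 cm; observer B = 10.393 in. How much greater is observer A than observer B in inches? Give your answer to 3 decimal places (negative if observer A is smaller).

observer A: 33.49 cm = 13.18504 in.
Difference: 13.18504 − 10.39300 = 2.792 in.

2.792 in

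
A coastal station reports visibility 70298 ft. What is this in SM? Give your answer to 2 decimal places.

1 ft = 0.000189394 SM, so 70298 × 0.000189394 = 13.31 SM.

13.31 SM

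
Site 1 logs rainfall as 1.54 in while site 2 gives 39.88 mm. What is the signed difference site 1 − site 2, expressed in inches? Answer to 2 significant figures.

site 2: 39.88 mm = 1.57008 in.
Difference: 1.54000 − 1.57008 = -0.030 in.

-0.030 in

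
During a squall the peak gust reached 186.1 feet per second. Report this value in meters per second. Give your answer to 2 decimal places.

56.72 m/s

1 ft/s = 0.3048 m/s, so 186.1 × 0.3048 = 56.72 m/s.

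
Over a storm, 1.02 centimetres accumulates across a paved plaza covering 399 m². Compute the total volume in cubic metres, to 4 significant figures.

Depth: 1.02 cm × 10 = 10.2 mm.
1 mm over 1 m² is 1 L, so volume = 10.2 × 399 = 4069.8 L = 4.070 m³.

4.070 cubic metres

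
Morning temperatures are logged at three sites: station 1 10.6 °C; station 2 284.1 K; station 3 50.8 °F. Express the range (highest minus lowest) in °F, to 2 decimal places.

station 2: 284.1 K = 10.950 °C.
station 3: 50.8 °F = 10.444 °C.
Spread: 10.950 − 10.444 = 0.506 °C = 0.91 °F.

0.91 °F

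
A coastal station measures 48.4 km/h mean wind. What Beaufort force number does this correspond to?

48.4 km/h = 13.4 m/s, which is Beaufort 6 (strong breeze, 10.8–13.8 m/s).

Beaufort force 6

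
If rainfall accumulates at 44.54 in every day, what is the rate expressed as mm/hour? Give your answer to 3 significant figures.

44.54 in/day × 25.4 mm/in × 0.0416667 day/hour = 47.1 mm/hour.

47.1 mm/hour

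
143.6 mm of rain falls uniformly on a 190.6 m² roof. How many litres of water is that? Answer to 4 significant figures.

1 mm over 1 m² is 1 L, so volume = 143.6 × 190.6 = 27370.16 L ≈ 27370 L.

27370 litres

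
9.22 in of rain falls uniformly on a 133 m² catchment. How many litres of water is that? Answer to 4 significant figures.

31150 litres

Depth: 9.22 in × 25.4 = 234.188 mm.
1 mm over 1 m² is 1 L, so volume = 234.188 × 133 = 31147.004 L ≈ 31150 L.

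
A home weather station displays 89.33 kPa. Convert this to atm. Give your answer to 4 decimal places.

1 kPa = 0.00986923 atm, so 89.33 × 0.00986923 = 0.8816 atm.

0.8816 atm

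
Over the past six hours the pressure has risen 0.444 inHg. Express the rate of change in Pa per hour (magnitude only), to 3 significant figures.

251 Pa per hour

0.444 inHg / 6 h × 3386.39 Pa/inHg = 251 Pa/h.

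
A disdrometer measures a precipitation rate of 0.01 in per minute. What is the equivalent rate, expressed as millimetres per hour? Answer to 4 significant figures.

0.01 in/minute × 25.4 mm/in × 60 minute/hour = 15.24 mm/hour.

15.24 mm/hour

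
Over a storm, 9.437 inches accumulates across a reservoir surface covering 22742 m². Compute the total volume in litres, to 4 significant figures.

Depth: 9.437 in × 25.4 = 239.6998 mm.
1 mm over 1 m² is 1 L, so volume = 239.6998 × 22742 = 5451252.9 L ≈ 5451000 L.

5451000 litres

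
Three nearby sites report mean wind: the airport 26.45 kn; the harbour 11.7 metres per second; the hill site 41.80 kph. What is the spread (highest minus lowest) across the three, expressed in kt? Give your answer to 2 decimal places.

3.88 kt

the harbour: 11.7 m/s = 22.7430 kt.
the hill site: 41.80 km/h = 22.5702 kt.
Spread: 26.4500 − 22.5702 = 3.88 kt.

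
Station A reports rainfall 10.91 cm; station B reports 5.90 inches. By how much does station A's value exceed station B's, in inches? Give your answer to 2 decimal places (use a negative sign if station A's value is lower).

-1.60 in

station A: 10.91 cm = 4.2953 in.
Difference: 4.2953 − 5.9000 = -1.60 in.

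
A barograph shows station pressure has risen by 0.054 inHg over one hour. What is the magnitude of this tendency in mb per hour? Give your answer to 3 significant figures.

1.83 mb per hour

0.054 inHg / 1 h × 33.8639 mb/inHg = 1.83 mb/h.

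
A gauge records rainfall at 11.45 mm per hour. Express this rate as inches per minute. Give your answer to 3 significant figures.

0.00751 in/minute

11.45 mm/hour × 0.0393701 in/mm × 0.0166667 hour/minute = 0.00751 in/minute.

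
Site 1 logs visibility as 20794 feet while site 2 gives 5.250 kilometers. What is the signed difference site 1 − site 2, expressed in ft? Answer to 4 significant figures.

3570 ft

site 2: 5.250 km = 17224.41 ft.
Difference: 20794.00 − 17224.41 = 3570 ft.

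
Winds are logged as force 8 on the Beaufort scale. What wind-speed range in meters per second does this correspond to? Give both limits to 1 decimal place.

Beaufort 8 (gale) spans 17.2–20.7 m/s.

17.2 to 20.7 m/s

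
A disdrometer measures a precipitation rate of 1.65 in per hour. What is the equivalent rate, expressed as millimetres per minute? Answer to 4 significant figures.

1.65 in/hour × 25.4 mm/in × 0.0166667 hour/minute = 0.6985 mm/minute.

0.6985 mm/minute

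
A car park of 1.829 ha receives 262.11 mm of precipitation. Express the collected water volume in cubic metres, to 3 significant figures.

4790 cubic metres

Area: 1.829 ha = 18290 m².
1 mm over 1 m² is 1 L, so volume = 262.11 × 18290 = 4793991.9 L = 4790 m³.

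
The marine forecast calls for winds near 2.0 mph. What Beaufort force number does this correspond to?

Beaufort force 1

2.0 mph = 0.9 m/s, which is Beaufort 1 (light air, 0.3–1.5 m/s).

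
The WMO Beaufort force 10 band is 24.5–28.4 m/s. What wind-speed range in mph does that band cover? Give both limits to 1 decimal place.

54.8 to 63.5 mph

24.5–28.4 m/s × 2.237 = 54.8–63.5 mph.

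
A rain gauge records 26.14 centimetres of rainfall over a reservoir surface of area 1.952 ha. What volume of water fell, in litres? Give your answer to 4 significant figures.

5103000 litres

Depth: 26.14 cm × 10 = 261.4 mm.
Area: 1.952 ha = 19520 m².
1 mm over 1 m² is 1 L, so volume = 261.4 × 19520 = 5102528 L ≈ 5103000 L.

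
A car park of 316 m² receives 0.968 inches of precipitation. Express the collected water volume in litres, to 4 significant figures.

7770 litres

Depth: 0.968 in × 25.4 = 24.5872 mm.
1 mm over 1 m² is 1 L, so volume = 24.5872 × 316 = 7769.5552 L ≈ 7770 L.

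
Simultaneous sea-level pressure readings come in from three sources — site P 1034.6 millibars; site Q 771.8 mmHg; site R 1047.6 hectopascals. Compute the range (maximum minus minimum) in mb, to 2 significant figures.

site Q: 771.8 mmHg = 1028.98 mb.
site R: 1047.6 hPa = 1047.60 mb.
Spread: 1047.60 − 1028.98 = 19 mb.

19 mb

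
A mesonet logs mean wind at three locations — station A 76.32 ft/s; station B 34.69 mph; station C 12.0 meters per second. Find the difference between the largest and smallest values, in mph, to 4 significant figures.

station A: 76.32 ft/s = 52.0364 mph.
station C: 12.0 m/s = 26.8432 mph.
Spread: 52.0364 − 26.8432 = 25.19 mph.

25.19 mph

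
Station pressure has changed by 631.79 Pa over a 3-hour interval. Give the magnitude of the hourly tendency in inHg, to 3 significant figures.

631.79 Pa / 3 h × 0.0002953 inHg/Pa = 0.0622 inHg/h.

0.0622 inHg per hour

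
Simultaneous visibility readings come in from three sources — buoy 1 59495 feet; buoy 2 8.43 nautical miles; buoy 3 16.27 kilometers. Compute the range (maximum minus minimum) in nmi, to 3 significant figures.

1.36 nmi

buoy 1: 59495 ft = 9.7916 nmi.
buoy 3: 16.27 km = 8.7851 nmi.
Spread: 9.7916 − 8.4300 = 1.36 nmi.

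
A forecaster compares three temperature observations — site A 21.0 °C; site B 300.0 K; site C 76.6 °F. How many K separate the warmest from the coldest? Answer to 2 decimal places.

site B: 300.0 K = 26.850 °C.
site C: 76.6 °F = 24.778 °C.
Spread: 26.850 − 21.000 = 5.850 °C.

5.85 K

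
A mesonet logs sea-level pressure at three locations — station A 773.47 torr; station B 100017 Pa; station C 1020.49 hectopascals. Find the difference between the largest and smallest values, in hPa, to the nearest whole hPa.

station A: 773.47 mmHg = 1031.21 hPa.
station B: 100017 Pa = 1000.17 hPa.
Spread: 1031.21 − 1000.17 = 31 hPa.

31 hPa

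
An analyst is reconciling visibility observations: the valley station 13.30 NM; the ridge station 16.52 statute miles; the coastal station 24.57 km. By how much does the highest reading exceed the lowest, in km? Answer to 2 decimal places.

2.02 km

the valley station: 13.30 nmi = 24.6316 km.
the ridge station: 16.52 SM = 26.5864 km.
Spread: 26.5864 − 24.5700 = 2.02 km.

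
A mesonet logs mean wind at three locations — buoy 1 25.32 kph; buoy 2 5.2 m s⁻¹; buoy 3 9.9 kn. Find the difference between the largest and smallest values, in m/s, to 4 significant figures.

buoy 1: 25.32 km/h = 7.03333 m/s.
buoy 3: 9.9 kt = 5.09300 m/s.
Spread: 7.03333 − 5.09300 = 1.940 m/s.

1.940 m/s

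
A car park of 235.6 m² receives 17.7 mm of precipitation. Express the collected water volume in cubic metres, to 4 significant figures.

4.170 cubic metres

1 mm over 1 m² is 1 L, so volume = 17.7 × 235.6 = 4170.12 L = 4.170 m³.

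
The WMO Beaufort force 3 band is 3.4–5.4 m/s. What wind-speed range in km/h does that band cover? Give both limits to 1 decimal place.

12.2 to 19.4 km/h

3.4–5.4 m/s × 3.6 = 12.2–19.4 km/h.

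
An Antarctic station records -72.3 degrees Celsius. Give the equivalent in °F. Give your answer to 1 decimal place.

°F = °C × 9/5 + 32 = -72.3 × 1.8 + 32 = -98.1 °F.

-98.1 °F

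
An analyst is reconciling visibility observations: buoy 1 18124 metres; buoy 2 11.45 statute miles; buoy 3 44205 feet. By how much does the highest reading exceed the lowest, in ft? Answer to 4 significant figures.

buoy 1: 18124 m = 59461.94 ft.
buoy 2: 11.45 SM = 60456.00 ft.
Spread: 60456.00 − 44205.00 = 16250 ft.

16250 ft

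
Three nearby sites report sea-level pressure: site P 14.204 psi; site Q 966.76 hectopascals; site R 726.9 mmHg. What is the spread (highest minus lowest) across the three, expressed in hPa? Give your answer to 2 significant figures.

site P: 14.204 psi = 979.33 hPa.
site R: 726.9 mmHg = 969.12 hPa.
Spread: 979.33 − 966.76 = 13 hPa.

13 hPa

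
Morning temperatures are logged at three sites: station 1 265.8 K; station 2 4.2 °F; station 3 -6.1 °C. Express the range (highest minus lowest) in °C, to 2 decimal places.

station 1: 265.8 K = -7.350 °C.
station 2: 4.2 °F = -15.444 °C.
Spread: (-6.100) − (-15.444) = 9.344 °C.

9.34 °C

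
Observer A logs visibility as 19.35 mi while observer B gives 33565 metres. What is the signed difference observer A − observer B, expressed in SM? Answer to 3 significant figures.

-1.51 SM

observer B: 33565 m = 20.8563 SM.
Difference: 19.3500 − 20.8563 = -1.51 SM.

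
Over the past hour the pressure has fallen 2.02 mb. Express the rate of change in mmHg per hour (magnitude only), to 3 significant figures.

1.52 mmHg per hour

2.02 mb / 1 h × 0.750062 mmHg/mb = 1.52 mmHg/h.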